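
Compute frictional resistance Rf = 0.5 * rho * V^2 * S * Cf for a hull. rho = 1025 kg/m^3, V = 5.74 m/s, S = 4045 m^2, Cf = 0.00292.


Formula: Rf = 0.5 * rho * V^2 * S * Cf
Step 1 — V^2 = 5.74^2 = 32.9476
Step 2 — 0.5 * rho * V^2 = 0.5 * 1025 * 32.9476 = 16885.645
Step 3 — Rf = 16885.645 * 4045 * 0.00292 ≈ 199440 N (5 s.f.)

199440 N


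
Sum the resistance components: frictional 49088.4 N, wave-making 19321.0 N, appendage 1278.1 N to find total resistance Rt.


Formula: Rt = Rf + Rw + Ra
Substituting: Rt = 49088.4 + 19321.0 + 1278.1
Result: Rt = 69687.5 N

69687.5 N


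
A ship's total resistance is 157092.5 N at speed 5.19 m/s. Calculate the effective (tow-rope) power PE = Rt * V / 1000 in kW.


Formula: PE = Rt * V / 1000 (kW)
Step 1 — PE (W) = 157092.5 * 5.19 = 815310.075 W
Step 2 — PE (kW) = 815310.075 / 1000 ≈ 815.31 kW (5 s.f.)

815.31 kW


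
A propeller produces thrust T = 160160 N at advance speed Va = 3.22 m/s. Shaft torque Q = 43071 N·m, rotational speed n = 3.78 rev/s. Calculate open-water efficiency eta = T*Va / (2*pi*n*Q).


Formula: eta = T * Va / (2 * pi * n * Q)
Step 1 — numerator = T * Va = 160160 * 3.22 = 515715.2
Step 2 — 2 * pi * n = 2 * pi * 3.78 = 23.75044
Step 3 — denominator = 23.75044 * 43071 = 1022955.2
Step 4 — eta = 515715.2 / 1022955.2 ≈ 0.50414 (5 s.f.)

0.50414


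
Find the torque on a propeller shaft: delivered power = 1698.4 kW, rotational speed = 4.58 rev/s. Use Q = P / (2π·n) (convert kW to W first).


Formula: Q = P_W / (2 * pi * n)
Step 1 — P_W = 1698.4 kW * 1000 = 1698400.0 W
Step 2 — 2 * pi * n = 2 * pi * 4.58 = 28.776989
Step 3 — Q = 1698400.0 / 28.776989 ≈ 59019 N·m (5 s.f.)

59019 N·m


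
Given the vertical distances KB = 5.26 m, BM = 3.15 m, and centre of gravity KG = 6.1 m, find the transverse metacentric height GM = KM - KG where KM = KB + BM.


Formula: GM = KB + BM - KG
Step 1 — KM = KB + BM = 5.26 + 3.15 = 8.41 m
Step 2 — GM = KM - KG = 8.41 - 6.1 = 2.31 m

2.31 m


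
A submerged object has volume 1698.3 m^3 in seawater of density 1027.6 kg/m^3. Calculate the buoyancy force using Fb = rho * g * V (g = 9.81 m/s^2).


Formula: Fb = rho * g * V
Substituting: Fb = 1027.6 * 9.81 * 1698.3
Intermediate: 1027.6 * 9.81 = 10080.756
Result: Fb = 10080.756 * 1698.3 ≈ 17120000 N (5 s.f.)

17120000 N


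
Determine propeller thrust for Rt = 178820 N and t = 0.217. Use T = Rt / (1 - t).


Formula: T = Rt / (1 - t)
Step 1 — (1 - t) = 1 - 0.217 = 0.783
Step 2 — T = 178820 / 0.783 ≈ 228380 N (5 s.f.)

228380 N


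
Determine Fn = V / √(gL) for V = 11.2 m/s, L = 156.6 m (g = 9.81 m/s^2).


Formula: Fn = V / sqrt(g * L)
Step 1 — g * L = 9.81 * 156.6 = 1536.246
Step 2 — sqrt(g * L) = sqrt(1536.246) = 39.194974
Step 3 — Fn = 11.2 / 39.194974 ≈ 0.28575 (5 s.f.)

0.28575


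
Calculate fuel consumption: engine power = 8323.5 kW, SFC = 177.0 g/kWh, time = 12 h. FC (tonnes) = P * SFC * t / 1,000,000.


Formula: FC (tonnes) = P * SFC * t / 1,000,000
Step 1 — P * SFC * t = 8323.5 * 177.0 * 12 = 17679114.0 g
Step 2 — FC (tonnes) = 17679114.0 / 1,000,000 ≈ 17.679 tonnes (5 s.f.)

17.679 tonnes


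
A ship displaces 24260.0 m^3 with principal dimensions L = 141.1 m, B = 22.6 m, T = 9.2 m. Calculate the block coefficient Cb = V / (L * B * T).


Formula: Cb = V / (L * B * T)
Step 1 — L * B * T = 141.1 * 22.6 * 9.2 = 29337.512 m^3
Step 2 — Cb = 24260.0 / 29337.512 ≈ 0.82693 (5 s.f.)

0.82693


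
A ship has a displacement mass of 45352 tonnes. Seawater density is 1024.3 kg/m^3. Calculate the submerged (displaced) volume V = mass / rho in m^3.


Formula: V = mass / rho
Step 1 — convert tonnes to kg: 45352 t * 1000 = 45352000 kg
Step 2 — V = 45352000 / 1024.3 ≈ 44276 m^3 (5 s.f.)

44276 m^3


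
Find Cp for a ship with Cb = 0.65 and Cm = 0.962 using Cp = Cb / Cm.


Formula: Cp = Cb / Cm
Substituting: Cp = 0.65 / 0.962
Result: Cp ≈ 0.67568 (5 s.f.)

0.67568


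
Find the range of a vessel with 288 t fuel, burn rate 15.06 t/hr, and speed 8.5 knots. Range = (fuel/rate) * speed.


Formula: endurance = fuel / rate; range = endurance * speed
Step 1 — endurance = 288 / 15.06 = 19.1235 hours
Step 2 — range = 19.1235 * 8.5 ≈ 162.55 nautical miles (5 s.f.)

162.55 NM


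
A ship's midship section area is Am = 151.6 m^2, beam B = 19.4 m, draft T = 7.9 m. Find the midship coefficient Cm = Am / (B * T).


Formula: Cm = Am / (B * T)
Step 1 — B * T = 19.4 * 7.9 = 153.26 m^2
Step 2 — Cm = 151.6 / 153.26 ≈ 0.98917 (5 s.f.)

0.98917


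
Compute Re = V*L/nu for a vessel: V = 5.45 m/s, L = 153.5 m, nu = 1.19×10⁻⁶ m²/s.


Formula: Re = V * L / nu
Step 1 — V * L = 5.45 * 153.5 = 836.575 m^2/s
Step 2 — Re = 836.575 / 1.19e-6 = 7.03e+08

7.03e+08


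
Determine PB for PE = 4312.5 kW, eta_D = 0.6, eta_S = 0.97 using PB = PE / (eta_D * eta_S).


Formula: PB = PE / (eta_D * eta_S)
Step 1 — combined efficiency = eta_D * eta_S = 0.6 * 0.97 = 0.582
Step 2 — PB = 4312.5 / 0.582 ≈ 7409.8 kW (5 s.f.)

7409.8 kW


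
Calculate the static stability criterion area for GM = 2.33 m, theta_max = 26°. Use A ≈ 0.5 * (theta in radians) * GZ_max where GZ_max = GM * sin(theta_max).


Formula: GZ_max = GM * sin(theta); Area = 0.5 * theta_rad * GZ_max
Step 1 — GZ_max = 2.33 * sin(26°) = 2.33 * 0.438371 = 1.021404 m
Step 2 — theta_rad = 26 * pi/180 = 0.453786 rad
Step 3 — Area = 0.5 * 0.453786 * 1.021404 ≈ 0.23175 m·rad (5 s.f.)

0.23175 m·rad


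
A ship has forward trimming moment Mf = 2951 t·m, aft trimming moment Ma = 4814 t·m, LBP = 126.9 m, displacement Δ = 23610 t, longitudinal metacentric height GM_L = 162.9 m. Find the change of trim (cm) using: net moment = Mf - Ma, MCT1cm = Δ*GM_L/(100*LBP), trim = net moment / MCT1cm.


Formula: net trimming moment = Mf - Ma; MCT1cm = Δ*GM_L/(100*LBP); trim = net moment / MCT1cm
Step 1 — net trimming moment = 2951 - 4814 = -1863 t·m
Step 2 — MCT1cm = 23610 * 162.9 / (100 * 126.9) = 303.0787 t·m/cm
Step 3 — trim = -1863 / 303.0787 ≈ -6.1469 cm (5 s.f.)

-6.1469 cm


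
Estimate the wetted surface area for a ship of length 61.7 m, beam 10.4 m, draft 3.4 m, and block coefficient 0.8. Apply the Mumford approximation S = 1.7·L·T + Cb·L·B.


Formula: S = 1.7*L*T + V/T with V = Cb*L*B*T, i.e. S = L * (1.7*T + Cb*B)
Step 1 — 1.7*T = 1.7 * 3.4 = 5.78 m
Step 2 — Cb*B = 0.8 * 10.4 = 8.32 m
Step 3 — 1.7*T + Cb*B = 5.78 + 8.32 = 14.1 m
Step 4 — S = 61.7 * 14.1 ≈ 869.97 m^2 (5 s.f.)

869.97 m^2


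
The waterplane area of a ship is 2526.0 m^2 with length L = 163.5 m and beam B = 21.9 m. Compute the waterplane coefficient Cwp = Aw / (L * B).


Formula: Cwp = Aw / (L * B)
Step 1 — L * B = 163.5 * 21.9 = 3580.65 m^2
Step 2 — Cwp = 2526.0 / 3580.65 ≈ 0.70546 (5 s.f.)

0.70546


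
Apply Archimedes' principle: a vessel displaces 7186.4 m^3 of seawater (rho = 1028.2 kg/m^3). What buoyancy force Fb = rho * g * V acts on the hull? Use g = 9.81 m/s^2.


Formula: Fb = rho * g * V
Substituting: Fb = 1028.2 * 9.81 * 7186.4
Intermediate: 1028.2 * 9.81 = 10086.642
Result: Fb = 10086.642 * 7186.4 ≈ 72487000 N (5 s.f.)

72487000 N


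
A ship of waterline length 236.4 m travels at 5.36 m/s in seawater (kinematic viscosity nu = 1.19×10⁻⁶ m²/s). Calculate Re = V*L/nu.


Formula: Re = V * L / nu
Step 1 — V * L = 5.36 * 236.4 = 1267.104 m^2/s
Step 2 — Re = 1267.104 / 1.19e-6 = 1.06e+09

1.06e+09


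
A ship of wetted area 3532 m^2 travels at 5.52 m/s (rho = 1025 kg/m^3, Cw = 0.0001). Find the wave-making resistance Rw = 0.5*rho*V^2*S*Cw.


Formula: Rw = 0.5 * rho * V^2 * S * Cw
Step 1 — V^2 = 5.52^2 = 30.4704
Step 2 — 0.5 * rho * V^2 = 0.5 * 1025 * 30.4704 = 15616.08
Step 3 — Rw = 15616.08 * 3532 * 0.0001 ≈ 5515.6 N (5 s.f.)

5515.6 N


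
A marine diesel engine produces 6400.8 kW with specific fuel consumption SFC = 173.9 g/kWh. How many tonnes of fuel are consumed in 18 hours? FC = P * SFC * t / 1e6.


Formula: FC (tonnes) = P * SFC * t / 1,000,000
Step 1 — P * SFC * t = 6400.8 * 173.9 * 18 = 20035784.16 g
Step 2 — FC (tonnes) = 20035784.16 / 1,000,000 ≈ 20.036 tonnes (5 s.f.)

20.036 tonnes


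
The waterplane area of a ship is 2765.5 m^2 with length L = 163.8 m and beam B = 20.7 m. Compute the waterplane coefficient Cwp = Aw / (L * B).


Formula: Cwp = Aw / (L * B)
Step 1 — L * B = 163.8 * 20.7 = 3390.66 m^2
Step 2 — Cwp = 2765.5 / 3390.66 ≈ 0.81562 (5 s.f.)

0.81562


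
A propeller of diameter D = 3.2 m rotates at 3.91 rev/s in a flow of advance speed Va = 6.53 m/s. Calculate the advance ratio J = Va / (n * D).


Formula: J = Va / (n * D)
Step 1 — n * D = 3.91 * 3.2 = 12.512
Step 2 — J = 6.53 / 12.512 ≈ 0.52190 (5 s.f.)

0.52190


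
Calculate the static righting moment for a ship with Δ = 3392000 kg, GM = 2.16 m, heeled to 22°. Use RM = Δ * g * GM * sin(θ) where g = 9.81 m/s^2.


Formula: GZ = GM * sin(theta); RM = disp * g * GZ
Step 1 — GZ = 2.16 * sin(22°) = 2.16 * 0.374607 = 0.809151 m
Step 2 — RM = 3392000 * 9.81 * 0.809151 ≈ 26925000 N·m (5 s.f.)

26925000 N·m


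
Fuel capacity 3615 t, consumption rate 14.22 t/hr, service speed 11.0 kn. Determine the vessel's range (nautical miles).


Formula: endurance = fuel / rate; range = endurance * speed
Step 1 — endurance = 3615 / 14.22 = 254.2194 hours
Step 2 — range = 254.2194 * 11.0 ≈ 2796.4 nautical miles (5 s.f.)

2796.4 NM


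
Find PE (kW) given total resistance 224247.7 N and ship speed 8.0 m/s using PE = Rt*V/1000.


Formula: PE = Rt * V / 1000 (kW)
Step 1 — PE (W) = 224247.7 * 8.0 = 1793981.6 W
Step 2 — PE (kW) = 1793981.6 / 1000 ≈ 1794.0 kW (5 s.f.)

1794.0 kW


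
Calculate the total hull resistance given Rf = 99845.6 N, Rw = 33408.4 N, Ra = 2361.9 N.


Formula: Rt = Rf + Rw + Ra
Substituting: Rt = 99845.6 + 33408.4 + 2361.9
Result: Rt = 135615.9 N

135615.9 N


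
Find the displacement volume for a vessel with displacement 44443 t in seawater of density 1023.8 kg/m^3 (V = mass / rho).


Formula: V = mass / rho
Step 1 — convert tonnes to kg: 44443 t * 1000 = 44443000 kg
Step 2 — V = 44443000 / 1023.8 ≈ 43410 m^3 (5 s.f.)

43410 m^3


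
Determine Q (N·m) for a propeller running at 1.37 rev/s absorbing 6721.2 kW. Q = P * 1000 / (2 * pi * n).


Formula: Q = P_W / (2 * pi * n)
Step 1 — P_W = 6721.2 kW * 1000 = 6721200.0 W
Step 2 — 2 * pi * n = 2 * pi * 1.37 = 8.607964
Step 3 — Q = 6721200.0 / 8.607964 ≈ 780810 N·m (5 s.f.)

780810 N·m


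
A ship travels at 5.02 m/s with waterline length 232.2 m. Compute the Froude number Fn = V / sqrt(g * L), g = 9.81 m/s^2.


Formula: Fn = V / sqrt(g * L)
Step 1 — g * L = 9.81 * 232.2 = 2277.882
Step 2 — sqrt(g * L) = sqrt(2277.882) = 47.727162
Step 3 — Fn = 5.02 / 47.727162 ≈ 0.10518 (5 s.f.)

0.10518


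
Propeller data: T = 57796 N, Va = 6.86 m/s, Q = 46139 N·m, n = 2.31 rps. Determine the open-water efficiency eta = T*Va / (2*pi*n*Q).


Formula: eta = T * Va / (2 * pi * n * Q)
Step 1 — numerator = T * Va = 57796 * 6.86 = 396480.56
Step 2 — 2 * pi * n = 2 * pi * 2.31 = 14.514158
Step 3 — denominator = 14.514158 * 46139 = 669668.74
Step 4 — eta = 396480.56 / 669668.74 ≈ 0.59205 (5 s.f.)

0.59205


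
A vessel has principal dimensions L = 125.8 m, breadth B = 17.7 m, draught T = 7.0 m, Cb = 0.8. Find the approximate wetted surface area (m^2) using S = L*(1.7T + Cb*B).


Formula: S = 1.7*L*T + V/T with V = Cb*L*B*T, i.e. S = L * (1.7*T + Cb*B)
Step 1 — 1.7*T = 1.7 * 7.0 = 11.9 m
Step 2 — Cb*B = 0.8 * 17.7 = 14.16 m
Step 3 — 1.7*T + Cb*B = 11.9 + 14.16 = 26.06 m
Step 4 — S = 125.8 * 26.06 ≈ 3278.3 m^2 (5 s.f.)

3278.3 m^2


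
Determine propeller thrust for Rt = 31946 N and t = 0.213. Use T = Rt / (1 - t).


Formula: T = Rt / (1 - t)
Step 1 — (1 - t) = 1 - 0.213 = 0.787
Step 2 — T = 31946 / 0.787 ≈ 40592 N (5 s.f.)

40592 N


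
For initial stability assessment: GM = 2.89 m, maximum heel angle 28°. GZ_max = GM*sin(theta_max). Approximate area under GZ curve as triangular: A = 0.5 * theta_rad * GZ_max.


Formula: GZ_max = GM * sin(theta); Area = 0.5 * theta_rad * GZ_max
Step 1 — GZ_max = 2.89 * sin(28°) = 2.89 * 0.469472 = 1.356774 m
Step 2 — theta_rad = 28 * pi/180 = 0.488692 rad
Step 3 — Area = 0.5 * 0.488692 * 1.356774 ≈ 0.33152 m·rad (5 s.f.)

0.33152 m·rad


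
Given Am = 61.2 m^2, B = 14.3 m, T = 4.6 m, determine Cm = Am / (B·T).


Formula: Cm = Am / (B * T)
Step 1 — B * T = 14.3 * 4.6 = 65.78 m^2
Step 2 — Cm = 61.2 / 65.78 ≈ 0.93037 (5 s.f.)

0.93037


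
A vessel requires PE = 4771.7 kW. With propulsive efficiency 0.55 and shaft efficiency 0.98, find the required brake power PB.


Formula: PB = PE / (eta_D * eta_S)
Step 1 — combined efficiency = eta_D * eta_S = 0.55 * 0.98 = 0.539
Step 2 — PB = 4771.7 / 0.539 ≈ 8852.9 kW (5 s.f.)

8852.9 kW


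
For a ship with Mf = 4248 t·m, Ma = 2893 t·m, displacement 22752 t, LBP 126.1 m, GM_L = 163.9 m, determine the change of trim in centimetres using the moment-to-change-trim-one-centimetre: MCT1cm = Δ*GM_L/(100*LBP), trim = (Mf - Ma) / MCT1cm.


Formula: net trimming moment = Mf - Ma; MCT1cm = Δ*GM_L/(100*LBP); trim = net moment / MCT1cm
Step 1 — net trimming moment = 4248 - 2893 = 1355 t·m
Step 2 — MCT1cm = 22752 * 163.9 / (100 * 126.1) = 295.7219 t·m/cm
Step 3 — trim = 1355 / 295.7219 ≈ 4.5820 cm (5 s.f.)

4.5820 cm


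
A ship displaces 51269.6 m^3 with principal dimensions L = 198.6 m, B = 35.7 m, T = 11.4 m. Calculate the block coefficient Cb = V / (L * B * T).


Formula: Cb = V / (L * B * T)
Step 1 — L * B * T = 198.6 * 35.7 * 11.4 = 80826.228 m^3
Step 2 — Cb = 51269.6 / 80826.228 ≈ 0.63432 (5 s.f.)

0.63432


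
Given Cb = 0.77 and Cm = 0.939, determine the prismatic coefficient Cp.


Formula: Cp = Cb / Cm
Substituting: Cp = 0.77 / 0.939
Result: Cp ≈ 0.82002 (5 s.f.)

0.82002


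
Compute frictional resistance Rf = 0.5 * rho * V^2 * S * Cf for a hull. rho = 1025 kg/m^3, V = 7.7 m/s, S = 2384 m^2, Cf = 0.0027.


Formula: Rf = 0.5 * rho * V^2 * S * Cf
Step 1 — V^2 = 7.7^2 = 59.29
Step 2 — 0.5 * rho * V^2 = 0.5 * 1025 * 59.29 = 30386.125
Step 3 — Rf = 30386.125 * 2384 * 0.0027 ≈ 195590 N (5 s.f.)

195590 N


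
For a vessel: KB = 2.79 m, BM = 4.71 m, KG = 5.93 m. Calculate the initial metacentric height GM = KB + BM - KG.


Formula: GM = KB + BM - KG
Step 1 — KM = KB + BM = 2.79 + 4.71 = 7.5 m
Step 2 — GM = KM - KG = 7.5 - 5.93 = 1.57 m

1.57 m


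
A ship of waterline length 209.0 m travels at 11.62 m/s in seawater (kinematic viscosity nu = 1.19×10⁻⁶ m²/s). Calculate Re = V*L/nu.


Formula: Re = V * L / nu
Step 1 — V * L = 11.62 * 209.0 = 2428.58 m^2/s
Step 2 — Re = 2428.58 / 1.19e-6 = 2.04e+09

2.04e+09


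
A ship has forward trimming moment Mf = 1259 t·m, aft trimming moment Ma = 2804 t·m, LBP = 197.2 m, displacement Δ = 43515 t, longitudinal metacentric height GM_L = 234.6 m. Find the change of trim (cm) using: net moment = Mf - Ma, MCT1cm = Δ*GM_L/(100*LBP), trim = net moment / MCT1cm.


Formula: net trimming moment = Mf - Ma; MCT1cm = Δ*GM_L/(100*LBP); trim = net moment / MCT1cm
Step 1 — net trimming moment = 1259 - 2804 = -1545 t·m
Step 2 — MCT1cm = 43515 * 234.6 / (100 * 197.2) = 517.6784 t·m/cm
Step 3 — trim = -1545 / 517.6784 ≈ -2.9845 cm (5 s.f.)

-2.9845 cm


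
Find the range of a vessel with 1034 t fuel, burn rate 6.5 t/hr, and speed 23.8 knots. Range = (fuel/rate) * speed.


Formula: endurance = fuel / rate; range = endurance * speed
Step 1 — endurance = 1034 / 6.5 = 159.0769 hours
Step 2 — range = 159.0769 * 23.8 ≈ 3786.0 nautical miles (5 s.f.)

3786.0 NM


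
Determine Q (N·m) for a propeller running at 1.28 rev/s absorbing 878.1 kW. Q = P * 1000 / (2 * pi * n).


Formula: Q = P_W / (2 * pi * n)
Step 1 — P_W = 878.1 kW * 1000 = 878100.0 W
Step 2 — 2 * pi * n = 2 * pi * 1.28 = 8.042477
Step 3 — Q = 878100.0 / 8.042477 ≈ 109180 N·m (5 s.f.)

109180 N·m


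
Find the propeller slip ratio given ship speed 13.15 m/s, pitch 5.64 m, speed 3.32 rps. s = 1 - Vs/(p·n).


Formula: s = 1 - Vs / (p * n)
Step 1 — p * n = 5.64 * 3.32 = 18.7248
Step 2 — Vs / (p*n) = 13.15 / 18.7248 = 0.702277 (6 d.p.)
Step 3 — s = 1 - 0.702277 = 0.297723

0.297723


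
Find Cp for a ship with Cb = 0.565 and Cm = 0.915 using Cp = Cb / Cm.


Formula: Cp = Cb / Cm
Substituting: Cp = 0.565 / 0.915
Result: Cp ≈ 0.61749 (5 s.f.)

0.61749


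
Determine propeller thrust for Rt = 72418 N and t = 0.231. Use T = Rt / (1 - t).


Formula: T = Rt / (1 - t)
Step 1 — (1 - t) = 1 - 0.231 = 0.769
Step 2 — T = 72418 / 0.769 ≈ 94172 N (5 s.f.)

94172 N


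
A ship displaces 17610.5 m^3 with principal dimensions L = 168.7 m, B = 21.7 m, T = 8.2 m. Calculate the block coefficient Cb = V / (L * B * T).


Formula: Cb = V / (L * B * T)
Step 1 — L * B * T = 168.7 * 21.7 * 8.2 = 30018.478 m^3
Step 2 — Cb = 17610.5 / 30018.478 ≈ 0.58666 (5 s.f.)

0.58666


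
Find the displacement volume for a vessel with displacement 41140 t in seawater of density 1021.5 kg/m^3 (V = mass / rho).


Formula: V = mass / rho
Step 1 — convert tonnes to kg: 41140 t * 1000 = 41140000 kg
Step 2 — V = 41140000 / 1021.5 ≈ 40274 m^3 (5 s.f.)

40274 m^3


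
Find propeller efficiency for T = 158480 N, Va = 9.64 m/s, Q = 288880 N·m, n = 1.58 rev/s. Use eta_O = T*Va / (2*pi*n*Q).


Formula: eta = T * Va / (2 * pi * n * Q)
Step 1 — numerator = T * Va = 158480 * 9.64 = 1527747.2
Step 2 — 2 * pi * n = 2 * pi * 1.58 = 9.927433
Step 3 — denominator = 9.927433 * 288880 = 2867836.85
Step 4 — eta = 1527747.2 / 2867836.85 ≈ 0.53272 (5 s.f.)

0.53272


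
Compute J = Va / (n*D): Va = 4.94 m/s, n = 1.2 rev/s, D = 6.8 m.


Formula: J = Va / (n * D)
Step 1 — n * D = 1.2 * 6.8 = 8.16
Step 2 — J = 4.94 / 8.16 ≈ 0.60539 (5 s.f.)

0.60539


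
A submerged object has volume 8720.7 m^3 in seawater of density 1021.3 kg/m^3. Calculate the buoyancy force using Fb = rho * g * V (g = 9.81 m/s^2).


Formula: Fb = rho * g * V
Substituting: Fb = 1021.3 * 9.81 * 8720.7
Intermediate: 1021.3 * 9.81 = 10018.953
Result: Fb = 10018.953 * 8720.7 ≈ 87372000 N (5 s.f.)

87372000 N


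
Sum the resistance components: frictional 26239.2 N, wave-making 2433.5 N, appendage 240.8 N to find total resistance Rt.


Formula: Rt = Rf + Rw + Ra
Substituting: Rt = 26239.2 + 2433.5 + 240.8
Result: Rt = 28913.5 N

28913.5 N


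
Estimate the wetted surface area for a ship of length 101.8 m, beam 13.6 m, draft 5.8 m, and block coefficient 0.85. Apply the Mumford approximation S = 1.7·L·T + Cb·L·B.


Formula: S = 1.7*L*T + V/T with V = Cb*L*B*T, i.e. S = L * (1.7*T + Cb*B)
Step 1 — 1.7*T = 1.7 * 5.8 = 9.86 m
Step 2 — Cb*B = 0.85 * 13.6 = 11.56 m
Step 3 — 1.7*T + Cb*B = 9.86 + 11.56 = 21.42 m
Step 4 — S = 101.8 * 21.42 ≈ 2180.6 m^2 (5 s.f.)

2180.6 m^2


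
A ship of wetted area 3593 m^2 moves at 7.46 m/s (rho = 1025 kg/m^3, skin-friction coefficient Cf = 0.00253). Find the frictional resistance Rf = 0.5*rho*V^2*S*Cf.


Formula: Rf = 0.5 * rho * V^2 * S * Cf
Step 1 — V^2 = 7.46^2 = 55.6516
Step 2 — 0.5 * rho * V^2 = 0.5 * 1025 * 55.6516 = 28521.445
Step 3 — Rf = 28521.445 * 3593 * 0.00253 ≈ 259270 N (5 s.f.)

259270 N


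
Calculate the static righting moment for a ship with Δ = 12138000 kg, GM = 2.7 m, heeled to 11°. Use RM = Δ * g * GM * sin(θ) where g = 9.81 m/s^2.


Formula: GZ = GM * sin(theta); RM = disp * g * GZ
Step 1 — GZ = 2.7 * sin(11°) = 2.7 * 0.190809 = 0.515184 m
Step 2 — RM = 12138000 * 9.81 * 0.515184 ≈ 61345000 N·m (5 s.f.)

61345000 N·m


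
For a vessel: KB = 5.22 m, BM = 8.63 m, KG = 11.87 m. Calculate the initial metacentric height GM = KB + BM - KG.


Formula: GM = KB + BM - KG
Step 1 — KM = KB + BM = 5.22 + 8.63 = 13.85 m
Step 2 — GM = KM - KG = 13.85 - 11.87 = 1.98 m

1.98 m


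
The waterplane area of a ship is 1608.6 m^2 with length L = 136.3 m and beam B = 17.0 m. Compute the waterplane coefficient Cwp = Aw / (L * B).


Formula: Cwp = Aw / (L * B)
Step 1 — L * B = 136.3 * 17.0 = 2317.1 m^2
Step 2 — Cwp = 1608.6 / 2317.1 ≈ 0.69423 (5 s.f.)

0.69423


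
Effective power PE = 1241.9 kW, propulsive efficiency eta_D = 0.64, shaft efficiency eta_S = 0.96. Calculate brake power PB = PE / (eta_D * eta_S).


Formula: PB = PE / (eta_D * eta_S)
Step 1 — combined efficiency = eta_D * eta_S = 0.64 * 0.96 = 0.6144
Step 2 — PB = 1241.9 / 0.6144 ≈ 2021.3 kW (5 s.f.)

2021.3 kW


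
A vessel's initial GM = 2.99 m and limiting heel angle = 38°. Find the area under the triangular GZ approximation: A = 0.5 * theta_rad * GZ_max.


Formula: GZ_max = GM * sin(theta); Area = 0.5 * theta_rad * GZ_max
Step 1 — GZ_max = 2.99 * sin(38°) = 2.99 * 0.615661 = 1.840826 m
Step 2 — theta_rad = 38 * pi/180 = 0.663225 rad
Step 3 — Area = 0.5 * 0.663225 * 1.840826 ≈ 0.61044 m·rad (5 s.f.)

0.61044 m·rad


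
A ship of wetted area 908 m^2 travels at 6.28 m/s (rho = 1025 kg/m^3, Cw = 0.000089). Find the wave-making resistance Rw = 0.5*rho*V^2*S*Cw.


Formula: Rw = 0.5 * rho * V^2 * S * Cw
Step 1 — V^2 = 6.28^2 = 39.4384
Step 2 — 0.5 * rho * V^2 = 0.5 * 1025 * 39.4384 = 20212.18
Step 3 — Rw = 20212.18 * 908 * 0.000089 ≈ 1633.4 N (5 s.f.)

1633.4 N


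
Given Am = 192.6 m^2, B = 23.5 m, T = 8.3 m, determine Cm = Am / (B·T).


Formula: Cm = Am / (B * T)
Step 1 — B * T = 23.5 * 8.3 = 195.05 m^2
Step 2 — Cm = 192.6 / 195.05 ≈ 0.98744 (5 s.f.)

0.98744


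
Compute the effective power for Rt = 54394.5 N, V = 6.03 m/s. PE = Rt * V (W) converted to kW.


Formula: PE = Rt * V / 1000 (kW)
Step 1 — PE (W) = 54394.5 * 6.03 = 327998.835 W
Step 2 — PE (kW) = 327998.835 / 1000 ≈ 328.00 kW (5 s.f.)

328.00 kW


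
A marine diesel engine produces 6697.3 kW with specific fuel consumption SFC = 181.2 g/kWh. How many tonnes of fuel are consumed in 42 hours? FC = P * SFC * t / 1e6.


Formula: FC (tonnes) = P * SFC * t / 1,000,000
Step 1 — P * SFC * t = 6697.3 * 181.2 * 42 = 50969131.92 g
Step 2 — FC (tonnes) = 50969131.92 / 1,000,000 ≈ 50.969 tonnes (5 s.f.)

50.969 tonnes


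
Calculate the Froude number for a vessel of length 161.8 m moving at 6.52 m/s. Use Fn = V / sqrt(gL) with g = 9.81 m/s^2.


Formula: Fn = V / sqrt(g * L)
Step 1 — g * L = 9.81 * 161.8 = 1587.258
Step 2 — sqrt(g * L) = sqrt(1587.258) = 39.840407
Step 3 — Fn = 6.52 / 39.840407 ≈ 0.16365 (5 s.f.)

0.16365


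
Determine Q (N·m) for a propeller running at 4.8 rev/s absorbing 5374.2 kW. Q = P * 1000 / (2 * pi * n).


Formula: Q = P_W / (2 * pi * n)
Step 1 — P_W = 5374.2 kW * 1000 = 5374200.0 W
Step 2 — 2 * pi * n = 2 * pi * 4.8 = 30.159289
Step 3 — Q = 5374200.0 / 30.159289 ≈ 178190 N·m (5 s.f.)

178190 N·m


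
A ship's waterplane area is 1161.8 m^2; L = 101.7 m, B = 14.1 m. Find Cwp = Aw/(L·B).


Formula: Cwp = Aw / (L * B)
Step 1 — L * B = 101.7 * 14.1 = 1433.97 m^2
Step 2 — Cwp = 1161.8 / 1433.97 ≈ 0.81020 (5 s.f.)

0.81020


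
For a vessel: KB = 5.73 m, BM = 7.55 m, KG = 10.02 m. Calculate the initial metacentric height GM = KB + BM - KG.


Formula: GM = KB + BM - KG
Step 1 — KM = KB + BM = 5.73 + 7.55 = 13.28 m
Step 2 — GM = KM - KG = 13.28 - 10.02 = 3.26 m

3.26 m


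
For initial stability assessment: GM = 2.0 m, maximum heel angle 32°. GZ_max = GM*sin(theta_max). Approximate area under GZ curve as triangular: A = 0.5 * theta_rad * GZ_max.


Formula: GZ_max = GM * sin(theta); Area = 0.5 * theta_rad * GZ_max
Step 1 — GZ_max = 2.0 * sin(32°) = 2.0 * 0.529919 = 1.059838 m
Step 2 — theta_rad = 32 * pi/180 = 0.558505 rad
Step 3 — Area = 0.5 * 0.558505 * 1.059838 ≈ 0.29596 m·rad (5 s.f.)

0.29596 m·rad


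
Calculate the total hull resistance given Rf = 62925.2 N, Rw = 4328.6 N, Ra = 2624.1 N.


Formula: Rt = Rf + Rw + Ra
Substituting: Rt = 62925.2 + 4328.6 + 2624.1
Result: Rt = 69877.9 N

69877.9 N


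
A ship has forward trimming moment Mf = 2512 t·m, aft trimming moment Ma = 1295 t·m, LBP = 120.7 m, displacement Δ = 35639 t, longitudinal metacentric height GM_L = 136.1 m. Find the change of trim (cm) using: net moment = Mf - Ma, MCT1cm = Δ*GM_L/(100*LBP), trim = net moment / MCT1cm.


Formula: net trimming moment = Mf - Ma; MCT1cm = Δ*GM_L/(100*LBP); trim = net moment / MCT1cm
Step 1 — net trimming moment = 2512 - 1295 = 1217 t·m
Step 2 — MCT1cm = 35639 * 136.1 / (100 * 120.7) = 401.8615 t·m/cm
Step 3 — trim = 1217 / 401.8615 ≈ 3.0284 cm (5 s.f.)

3.0284 cm


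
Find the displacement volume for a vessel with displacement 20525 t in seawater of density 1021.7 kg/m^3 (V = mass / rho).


Formula: V = mass / rho
Step 1 — convert tonnes to kg: 20525 t * 1000 = 20525000 kg
Step 2 — V = 20525000 / 1021.7 ≈ 20089 m^3 (5 s.f.)

20089 m^3


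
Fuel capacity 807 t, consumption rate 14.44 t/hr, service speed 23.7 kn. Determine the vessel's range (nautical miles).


Formula: endurance = fuel / rate; range = endurance * speed
Step 1 — endurance = 807 / 14.44 = 55.8864 hours
Step 2 — range = 55.8864 * 23.7 ≈ 1324.5 nautical miles (5 s.f.)

1324.5 NM


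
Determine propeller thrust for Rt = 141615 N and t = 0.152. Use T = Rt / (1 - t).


Formula: T = Rt / (1 - t)
Step 1 — (1 - t) = 1 - 0.152 = 0.848
Step 2 — T = 141615 / 0.848 ≈ 167000 N (5 s.f.)

167000 N


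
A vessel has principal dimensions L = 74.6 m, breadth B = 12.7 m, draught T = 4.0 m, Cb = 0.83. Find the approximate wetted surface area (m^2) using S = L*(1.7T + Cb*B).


Formula: S = 1.7*L*T + V/T with V = Cb*L*B*T, i.e. S = L * (1.7*T + Cb*B)
Step 1 — 1.7*T = 1.7 * 4.0 = 6.8 m
Step 2 — Cb*B = 0.83 * 12.7 = 10.541 m
Step 3 — 1.7*T + Cb*B = 6.8 + 10.541 = 17.341 m
Step 4 — S = 74.6 * 17.341 ≈ 1293.6 m^2 (5 s.f.)

1293.6 m^2


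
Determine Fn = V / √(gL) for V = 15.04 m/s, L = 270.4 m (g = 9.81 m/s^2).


Formula: Fn = V / sqrt(g * L)
Step 1 — g * L = 9.81 * 270.4 = 2652.624
Step 2 — sqrt(g * L) = sqrt(2652.624) = 51.503631
Step 3 — Fn = 15.04 / 51.503631 ≈ 0.29202 (5 s.f.)

0.29202


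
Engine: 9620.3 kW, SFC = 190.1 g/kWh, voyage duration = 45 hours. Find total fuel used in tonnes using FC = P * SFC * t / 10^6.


Formula: FC (tonnes) = P * SFC * t / 1,000,000
Step 1 — P * SFC * t = 9620.3 * 190.1 * 45 = 82296856.35 g
Step 2 — FC (tonnes) = 82296856.35 / 1,000,000 ≈ 82.297 tonnes (5 s.f.)

82.297 tonnes


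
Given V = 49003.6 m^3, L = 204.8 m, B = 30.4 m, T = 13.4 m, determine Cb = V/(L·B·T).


Formula: Cb = V / (L * B * T)
Step 1 — L * B * T = 204.8 * 30.4 * 13.4 = 83427.328 m^3
Step 2 — Cb = 49003.6 / 83427.328 ≈ 0.58738 (5 s.f.)

0.58738


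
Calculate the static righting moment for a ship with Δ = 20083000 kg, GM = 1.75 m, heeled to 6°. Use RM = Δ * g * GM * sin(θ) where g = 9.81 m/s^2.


Formula: GZ = GM * sin(theta); RM = disp * g * GZ
Step 1 — GZ = 1.75 * sin(6°) = 1.75 * 0.104528 = 0.182924 m
Step 2 — RM = 20083000 * 9.81 * 0.182924 ≈ 36039000 N·m (5 s.f.)

36039000 N·m


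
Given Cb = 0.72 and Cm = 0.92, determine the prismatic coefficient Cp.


Formula: Cp = Cb / Cm
Substituting: Cp = 0.72 / 0.92
Result: Cp ≈ 0.78261 (5 s.f.)

0.78261


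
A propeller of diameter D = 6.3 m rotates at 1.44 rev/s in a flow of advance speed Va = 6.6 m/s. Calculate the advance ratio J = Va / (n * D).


Formula: J = Va / (n * D)
Step 1 — n * D = 1.44 * 6.3 = 9.072
Step 2 — J = 6.6 / 9.072 ≈ 0.72751 (5 s.f.)

0.72751


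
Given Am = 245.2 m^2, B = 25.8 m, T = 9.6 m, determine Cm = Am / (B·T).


Formula: Cm = Am / (B * T)
Step 1 — B * T = 25.8 * 9.6 = 247.68 m^2
Step 2 — Cm = 245.2 / 247.68 ≈ 0.98999 (5 s.f.)

0.98999


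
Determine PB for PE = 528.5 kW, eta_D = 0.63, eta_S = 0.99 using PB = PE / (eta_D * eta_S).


Formula: PB = PE / (eta_D * eta_S)
Step 1 — combined efficiency = eta_D * eta_S = 0.63 * 0.99 = 0.6237
Step 2 — PB = 528.5 / 0.6237 ≈ 847.36 kW (5 s.f.)

847.36 kW


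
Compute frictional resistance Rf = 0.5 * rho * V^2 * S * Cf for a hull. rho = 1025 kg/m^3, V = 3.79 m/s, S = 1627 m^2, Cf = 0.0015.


Formula: Rf = 0.5 * rho * V^2 * S * Cf
Step 1 — V^2 = 3.79^2 = 14.3641
Step 2 — 0.5 * rho * V^2 = 0.5 * 1025 * 14.3641 = 7361.60125
Step 3 — Rf = 7361.60125 * 1627 * 0.0015 ≈ 17966 N (5 s.f.)

17966 N


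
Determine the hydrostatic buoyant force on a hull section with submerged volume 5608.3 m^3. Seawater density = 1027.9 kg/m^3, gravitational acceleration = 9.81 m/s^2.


Formula: Fb = rho * g * V
Substituting: Fb = 1027.9 * 9.81 * 5608.3
Intermediate: 1027.9 * 9.81 = 10083.699
Result: Fb = 10083.699 * 5608.3 ≈ 56552000 N (5 s.f.)

56552000 N


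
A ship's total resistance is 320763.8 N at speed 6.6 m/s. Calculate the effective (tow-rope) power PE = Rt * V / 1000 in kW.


Formula: PE = Rt * V / 1000 (kW)
Step 1 — PE (W) = 320763.8 * 6.6 = 2117041.08 W
Step 2 — PE (kW) = 2117041.08 / 1000 ≈ 2117.0 kW (5 s.f.)

2117.0 kW


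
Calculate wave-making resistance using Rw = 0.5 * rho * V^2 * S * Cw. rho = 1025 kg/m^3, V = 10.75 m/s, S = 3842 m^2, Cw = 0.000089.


Formula: Rw = 0.5 * rho * V^2 * S * Cw
Step 1 — V^2 = 10.75^2 = 115.5625
Step 2 — 0.5 * rho * V^2 = 0.5 * 1025 * 115.5625 = 59225.78125
Step 3 — Rw = 59225.78125 * 3842 * 0.000089 ≈ 20252 N (5 s.f.)

20252 N


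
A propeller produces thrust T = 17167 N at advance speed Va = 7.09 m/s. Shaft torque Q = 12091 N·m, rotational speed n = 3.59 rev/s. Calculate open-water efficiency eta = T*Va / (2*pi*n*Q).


Formula: eta = T * Va / (2 * pi * n * Q)
Step 1 — numerator = T * Va = 17167 * 7.09 = 121714.03
Step 2 — 2 * pi * n = 2 * pi * 3.59 = 22.556635
Step 3 — denominator = 22.556635 * 12091 = 272732.27
Step 4 — eta = 121714.03 / 272732.27 ≈ 0.44628 (5 s.f.)

0.44628


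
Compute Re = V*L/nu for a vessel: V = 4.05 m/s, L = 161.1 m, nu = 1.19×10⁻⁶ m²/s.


Formula: Re = V * L / nu
Step 1 — V * L = 4.05 * 161.1 = 652.455 m^2/s
Step 2 — Re = 652.455 / 1.19e-6 = 5.48e+08

5.48e+08


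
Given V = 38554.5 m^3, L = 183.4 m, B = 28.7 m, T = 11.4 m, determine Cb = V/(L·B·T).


Formula: Cb = V / (L * B * T)
Step 1 — L * B * T = 183.4 * 28.7 * 11.4 = 60004.812 m^3
Step 2 — Cb = 38554.5 / 60004.812 ≈ 0.64252 (5 s.f.)

0.64252


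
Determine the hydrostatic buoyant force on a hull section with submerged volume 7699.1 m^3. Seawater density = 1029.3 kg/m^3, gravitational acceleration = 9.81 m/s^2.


Formula: Fb = rho * g * V
Substituting: Fb = 1029.3 * 9.81 * 7699.1
Intermediate: 1029.3 * 9.81 = 10097.433
Result: Fb = 10097.433 * 7699.1 ≈ 77741000 N (5 s.f.)

77741000 N


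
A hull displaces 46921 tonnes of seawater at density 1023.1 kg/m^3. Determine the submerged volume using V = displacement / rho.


Formula: V = mass / rho
Step 1 — convert tonnes to kg: 46921 t * 1000 = 46921000 kg
Step 2 — V = 46921000 / 1023.1 ≈ 45862 m^3 (5 s.f.)

45862 m^3


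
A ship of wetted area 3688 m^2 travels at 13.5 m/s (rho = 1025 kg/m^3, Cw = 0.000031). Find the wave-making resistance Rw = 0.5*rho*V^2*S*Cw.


Formula: Rw = 0.5 * rho * V^2 * S * Cw
Step 1 — V^2 = 13.5^2 = 182.25
Step 2 — 0.5 * rho * V^2 = 0.5 * 1025 * 182.25 = 93403.125
Step 3 — Rw = 93403.125 * 3688 * 0.000031 ≈ 10679 N (5 s.f.)

10679 N


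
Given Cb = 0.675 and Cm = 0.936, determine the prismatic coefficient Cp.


Formula: Cp = Cb / Cm
Substituting: Cp = 0.675 / 0.936
Result: Cp ≈ 0.72115 (5 s.f.)

0.72115


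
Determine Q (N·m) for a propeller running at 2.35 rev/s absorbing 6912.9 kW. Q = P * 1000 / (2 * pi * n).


Formula: Q = P_W / (2 * pi * n)
Step 1 — P_W = 6912.9 kW * 1000 = 6912900.0 W
Step 2 — 2 * pi * n = 2 * pi * 2.35 = 14.765485
Step 3 — Q = 6912900.0 / 14.765485 ≈ 468180 N·m (5 s.f.)

468180 N·m


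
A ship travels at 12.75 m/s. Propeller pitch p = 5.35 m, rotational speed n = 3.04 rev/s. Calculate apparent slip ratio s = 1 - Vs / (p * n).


Formula: s = 1 - Vs / (p * n)
Step 1 — p * n = 5.35 * 3.04 = 16.264
Step 2 — Vs / (p*n) = 12.75 / 16.264 = 0.78394 (6 d.p.)
Step 3 — s = 1 - 0.78394 = 0.21606

0.21606


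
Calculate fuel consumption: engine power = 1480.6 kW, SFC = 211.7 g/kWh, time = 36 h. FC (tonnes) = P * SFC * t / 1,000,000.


Formula: FC (tonnes) = P * SFC * t / 1,000,000
Step 1 — P * SFC * t = 1480.6 * 211.7 * 36 = 11283948.72 g
Step 2 — FC (tonnes) = 11283948.72 / 1,000,000 ≈ 11.284 tonnes (5 s.f.)

11.284 tonnes


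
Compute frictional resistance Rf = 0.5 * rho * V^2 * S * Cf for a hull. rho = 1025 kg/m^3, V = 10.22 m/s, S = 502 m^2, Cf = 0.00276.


Formula: Rf = 0.5 * rho * V^2 * S * Cf
Step 1 — V^2 = 10.22^2 = 104.4484
Step 2 — 0.5 * rho * V^2 = 0.5 * 1025 * 104.4484 = 53529.805
Step 3 — Rf = 53529.805 * 502 * 0.00276 ≈ 74167 N (5 s.f.)

74167 N


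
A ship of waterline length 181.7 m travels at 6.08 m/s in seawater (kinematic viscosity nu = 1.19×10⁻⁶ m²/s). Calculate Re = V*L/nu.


Formula: Re = V * L / nu
Step 1 — V * L = 6.08 * 181.7 = 1104.736 m^2/s
Step 2 — Re = 1104.736 / 1.19e-6 = 9.28e+08

9.28e+08


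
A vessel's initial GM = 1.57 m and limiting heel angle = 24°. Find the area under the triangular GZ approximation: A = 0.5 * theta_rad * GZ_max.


Formula: GZ_max = GM * sin(theta); Area = 0.5 * theta_rad * GZ_max
Step 1 — GZ_max = 1.57 * sin(24°) = 1.57 * 0.406737 = 0.638577 m
Step 2 — theta_rad = 24 * pi/180 = 0.418879 rad
Step 3 — Area = 0.5 * 0.418879 * 0.638577 ≈ 0.13374 m·rad (5 s.f.)

0.13374 m·rad


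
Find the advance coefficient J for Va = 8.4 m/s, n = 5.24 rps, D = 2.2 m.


Formula: J = Va / (n * D)
Step 1 — n * D = 5.24 * 2.2 = 11.528
Step 2 — J = 8.4 / 11.528 ≈ 0.72866 (5 s.f.)

0.72866


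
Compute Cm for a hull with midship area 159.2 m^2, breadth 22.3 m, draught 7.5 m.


Formula: Cm = Am / (B * T)
Step 1 — B * T = 22.3 * 7.5 = 167.25 m^2
Step 2 — Cm = 159.2 / 167.25 ≈ 0.95187 (5 s.f.)

0.95187


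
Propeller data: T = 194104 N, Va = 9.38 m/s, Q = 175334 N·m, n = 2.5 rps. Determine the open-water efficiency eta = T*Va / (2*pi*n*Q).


Formula: eta = T * Va / (2 * pi * n * Q)
Step 1 — numerator = T * Va = 194104 * 9.38 = 1820695.52
Step 2 — 2 * pi * n = 2 * pi * 2.5 = 15.707963
Step 3 — denominator = 15.707963 * 175334 = 2754139.98
Step 4 — eta = 1820695.52 / 2754139.98 ≈ 0.66108 (5 s.f.)

0.66108


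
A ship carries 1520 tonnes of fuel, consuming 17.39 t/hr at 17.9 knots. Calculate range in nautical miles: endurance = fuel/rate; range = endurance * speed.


Formula: endurance = fuel / rate; range = endurance * speed
Step 1 — endurance = 1520 / 17.39 = 87.4066 hours
Step 2 — range = 87.4066 * 17.9 ≈ 1564.6 nautical miles (5 s.f.)

1564.6 NM


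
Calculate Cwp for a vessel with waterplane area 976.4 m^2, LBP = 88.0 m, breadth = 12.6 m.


Formula: Cwp = Aw / (L * B)
Step 1 — L * B = 88.0 * 12.6 = 1108.8 m^2
Step 2 — Cwp = 976.4 / 1108.8 ≈ 0.88059 (5 s.f.)

0.88059


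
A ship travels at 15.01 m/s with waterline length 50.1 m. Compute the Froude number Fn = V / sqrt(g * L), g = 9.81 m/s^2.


Formula: Fn = V / sqrt(g * L)
Step 1 — g * L = 9.81 * 50.1 = 491.481
Step 2 — sqrt(g * L) = sqrt(491.481) = 22.169371
Step 3 — Fn = 15.01 / 22.169371 ≈ 0.67706 (5 s.f.)

0.67706


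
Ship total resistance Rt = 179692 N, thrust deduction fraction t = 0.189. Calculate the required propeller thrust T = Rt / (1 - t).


Formula: T = Rt / (1 - t)
Step 1 — (1 - t) = 1 - 0.189 = 0.811
Step 2 — T = 179692 / 0.811 ≈ 221570 N (5 s.f.)

221570 N


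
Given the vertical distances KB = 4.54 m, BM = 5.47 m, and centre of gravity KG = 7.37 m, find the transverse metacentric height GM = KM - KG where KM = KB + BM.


Formula: GM = KB + BM - KG
Step 1 — KM = KB + BM = 4.54 + 5.47 = 10.01 m
Step 2 — GM = KM - KG = 10.01 - 7.37 = 2.64 m

2.64 m


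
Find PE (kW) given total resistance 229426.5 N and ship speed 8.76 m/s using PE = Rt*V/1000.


Formula: PE = Rt * V / 1000 (kW)
Step 1 — PE (W) = 229426.5 * 8.76 = 2009776.14 W
Step 2 — PE (kW) = 2009776.14 / 1000 ≈ 2009.8 kW (5 s.f.)

2009.8 kW


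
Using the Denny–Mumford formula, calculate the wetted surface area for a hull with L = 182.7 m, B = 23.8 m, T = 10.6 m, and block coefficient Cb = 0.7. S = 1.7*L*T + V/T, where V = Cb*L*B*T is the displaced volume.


Formula: S = 1.7*L*T + V/T with V = Cb*L*B*T, i.e. S = L * (1.7*T + Cb*B)
Step 1 — 1.7*T = 1.7 * 10.6 = 18.02 m
Step 2 — Cb*B = 0.7 * 23.8 = 16.66 m
Step 3 — 1.7*T + Cb*B = 18.02 + 16.66 = 34.68 m
Step 4 — S = 182.7 * 34.68 ≈ 6336.0 m^2 (5 s.f.)

6336.0 m^2


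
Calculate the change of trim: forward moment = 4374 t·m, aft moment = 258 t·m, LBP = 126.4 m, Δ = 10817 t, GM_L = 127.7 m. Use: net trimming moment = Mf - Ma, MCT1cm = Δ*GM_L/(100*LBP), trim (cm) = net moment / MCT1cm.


Formula: net trimming moment = Mf - Ma; MCT1cm = Δ*GM_L/(100*LBP); trim = net moment / MCT1cm
Step 1 — net trimming moment = 4374 - 258 = 4116 t·m
Step 2 — MCT1cm = 10817 * 127.7 / (100 * 126.4) = 109.2825 t·m/cm
Step 3 — trim = 4116 / 109.2825 ≈ 37.664 cm (5 s.f.)

37.664 cm


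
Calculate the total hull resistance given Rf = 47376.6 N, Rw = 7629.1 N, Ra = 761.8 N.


Formula: Rt = Rf + Rw + Ra
Substituting: Rt = 47376.6 + 7629.1 + 761.8
Result: Rt = 55767.5 N

55767.5 N


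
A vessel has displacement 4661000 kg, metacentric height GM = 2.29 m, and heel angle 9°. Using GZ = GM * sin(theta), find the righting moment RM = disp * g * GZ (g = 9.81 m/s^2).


Formula: GZ = GM * sin(theta); RM = disp * g * GZ
Step 1 — GZ = 2.29 * sin(9°) = 2.29 * 0.156434 = 0.358234 m
Step 2 — RM = 4661000 * 9.81 * 0.358234 ≈ 16380000 N·m (5 s.f.)

16380000 N·m


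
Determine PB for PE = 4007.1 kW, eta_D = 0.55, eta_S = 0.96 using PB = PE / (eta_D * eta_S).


Formula: PB = PE / (eta_D * eta_S)
Step 1 — combined efficiency = eta_D * eta_S = 0.55 * 0.96 = 0.528
Step 2 — PB = 4007.1 / 0.528 ≈ 7589.2 kW (5 s.f.)

7589.2 kW


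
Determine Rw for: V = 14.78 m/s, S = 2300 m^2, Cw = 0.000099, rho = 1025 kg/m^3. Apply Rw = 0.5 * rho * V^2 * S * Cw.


Formula: Rw = 0.5 * rho * V^2 * S * Cw
Step 1 — V^2 = 14.78^2 = 218.4484
Step 2 — 0.5 * rho * V^2 = 0.5 * 1025 * 218.4484 = 111954.805
Step 3 — Rw = 111954.805 * 2300 * 0.000099 ≈ 25492 N (5 s.f.)

25492 N


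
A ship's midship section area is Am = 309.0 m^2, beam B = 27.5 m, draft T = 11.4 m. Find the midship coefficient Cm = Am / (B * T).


Formula: Cm = Am / (B * T)
Step 1 — B * T = 27.5 * 11.4 = 313.5 m^2
Step 2 — Cm = 309.0 / 313.5 ≈ 0.98565 (5 s.f.)

0.98565


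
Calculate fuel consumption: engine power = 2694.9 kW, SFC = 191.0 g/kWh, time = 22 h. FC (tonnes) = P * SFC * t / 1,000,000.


Formula: FC (tonnes) = P * SFC * t / 1,000,000
Step 1 — P * SFC * t = 2694.9 * 191.0 * 22 = 11323969.8 g
Step 2 — FC (tonnes) = 11323969.8 / 1,000,000 ≈ 11.324 tonnes (5 s.f.)

11.324 tonnes


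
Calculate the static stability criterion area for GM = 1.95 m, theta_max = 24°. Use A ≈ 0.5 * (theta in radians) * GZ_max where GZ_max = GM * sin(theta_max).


Formula: GZ_max = GM * sin(theta); Area = 0.5 * theta_rad * GZ_max
Step 1 — GZ_max = 1.95 * sin(24°) = 1.95 * 0.406737 = 0.793137 m
Step 2 — theta_rad = 24 * pi/180 = 0.418879 rad
Step 3 — Area = 0.5 * 0.418879 * 0.793137 ≈ 0.16611 m·rad (5 s.f.)

0.16611 m·rad


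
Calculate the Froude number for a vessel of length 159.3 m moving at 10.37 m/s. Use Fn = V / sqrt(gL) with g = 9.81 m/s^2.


Formula: Fn = V / sqrt(g * L)
Step 1 — g * L = 9.81 * 159.3 = 1562.733
Step 2 — sqrt(g * L) = sqrt(1562.733) = 39.531418
Step 3 — Fn = 10.37 / 39.531418 ≈ 0.26232 (5 s.f.)

0.26232
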